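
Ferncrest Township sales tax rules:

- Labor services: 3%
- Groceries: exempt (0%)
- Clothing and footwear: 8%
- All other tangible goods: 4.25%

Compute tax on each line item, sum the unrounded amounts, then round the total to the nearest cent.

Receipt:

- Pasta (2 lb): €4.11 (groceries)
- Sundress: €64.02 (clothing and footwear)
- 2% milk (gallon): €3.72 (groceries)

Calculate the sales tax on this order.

€5.12

Pasta (2 lb) €4.11: groceries → 0% → €0.00
Sundress €64.02: clothing and footwear → 8% → €5.1216
2% milk (gallon) €3.72: groceries → 0% → €0.00
Unrounded tax sum = €5.1216 → €5.12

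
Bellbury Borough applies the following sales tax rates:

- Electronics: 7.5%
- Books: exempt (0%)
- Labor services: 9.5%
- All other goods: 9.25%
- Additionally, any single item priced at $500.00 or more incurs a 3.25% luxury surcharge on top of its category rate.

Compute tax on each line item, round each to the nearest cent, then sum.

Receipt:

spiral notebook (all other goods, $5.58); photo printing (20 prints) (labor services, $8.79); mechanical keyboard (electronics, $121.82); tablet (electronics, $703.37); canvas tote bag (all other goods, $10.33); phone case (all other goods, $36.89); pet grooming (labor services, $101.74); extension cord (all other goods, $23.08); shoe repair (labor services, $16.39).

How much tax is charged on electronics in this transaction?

Mechanical keyboard $121.82: electronics → 7.5% → $9.14
Tablet $703.37: electronics → 7.5% + 3.25% surcharge = 10.75% → $75.61
Tax on electronics = $9.14 + $75.61 = $84.75

$84.75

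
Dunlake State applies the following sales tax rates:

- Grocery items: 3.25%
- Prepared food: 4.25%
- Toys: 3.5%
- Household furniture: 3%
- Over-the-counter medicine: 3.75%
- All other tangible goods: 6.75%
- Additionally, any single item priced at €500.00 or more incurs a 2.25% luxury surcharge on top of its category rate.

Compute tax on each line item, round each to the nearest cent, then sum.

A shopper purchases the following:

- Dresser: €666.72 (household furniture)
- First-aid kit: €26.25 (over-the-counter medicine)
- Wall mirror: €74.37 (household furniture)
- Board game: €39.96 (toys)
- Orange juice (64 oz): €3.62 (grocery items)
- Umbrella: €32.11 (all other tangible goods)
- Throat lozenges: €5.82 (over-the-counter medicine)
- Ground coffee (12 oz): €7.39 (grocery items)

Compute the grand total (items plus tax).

€898.60

Dresser €666.72: household furniture → 3% + 2.25% surcharge = 5.25% → €35.00
First-aid kit €26.25: over-the-counter medicine → 3.75% → €0.98
Wall mirror €74.37: household furniture → 3% → €2.23
Board game €39.96: toys → 3.5% → €1.40
Orange juice (64 oz) €3.62: grocery items → 3.25% → €0.12
Umbrella €32.11: all other tangible goods → 6.75% → €2.17
Throat lozenges €5.82: over-the-counter medicine → 3.75% → €0.22
Ground coffee (12 oz) €7.39: grocery items → 3.25% → €0.24
Subtotal = €856.24; tax = €42.36; total due = €898.60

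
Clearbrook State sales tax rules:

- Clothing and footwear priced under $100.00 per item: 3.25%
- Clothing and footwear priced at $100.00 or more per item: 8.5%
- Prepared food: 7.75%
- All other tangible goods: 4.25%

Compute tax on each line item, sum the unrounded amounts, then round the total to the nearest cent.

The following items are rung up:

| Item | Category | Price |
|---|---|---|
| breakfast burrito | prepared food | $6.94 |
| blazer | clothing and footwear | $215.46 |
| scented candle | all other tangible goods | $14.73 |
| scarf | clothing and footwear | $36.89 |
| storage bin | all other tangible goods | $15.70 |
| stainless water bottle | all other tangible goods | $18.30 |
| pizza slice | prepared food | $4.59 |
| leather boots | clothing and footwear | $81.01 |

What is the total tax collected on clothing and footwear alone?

$22.15

Blazer $215.46: clothing and footwear, $100.00 or more → 8.5% → $18.3141
Scarf $36.89: clothing and footwear, under $100.00 → 3.25% → $1.198925
Leather boots $81.01: clothing and footwear, under $100.00 → 3.25% → $2.632825
Tax on clothing and footwear: unrounded sum = $22.14585 → $22.15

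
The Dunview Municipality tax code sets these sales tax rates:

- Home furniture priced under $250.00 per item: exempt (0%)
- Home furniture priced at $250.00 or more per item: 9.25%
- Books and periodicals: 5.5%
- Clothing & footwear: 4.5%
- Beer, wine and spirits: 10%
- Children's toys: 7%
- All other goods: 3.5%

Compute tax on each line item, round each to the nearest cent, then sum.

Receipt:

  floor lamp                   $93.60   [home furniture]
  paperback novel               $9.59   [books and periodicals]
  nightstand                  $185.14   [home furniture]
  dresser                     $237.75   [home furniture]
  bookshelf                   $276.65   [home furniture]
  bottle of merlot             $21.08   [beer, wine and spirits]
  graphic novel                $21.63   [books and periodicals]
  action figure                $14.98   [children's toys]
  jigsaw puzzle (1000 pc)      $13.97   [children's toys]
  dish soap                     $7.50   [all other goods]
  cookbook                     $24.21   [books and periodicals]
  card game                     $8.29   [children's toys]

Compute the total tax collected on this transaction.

$33.62

Floor lamp $93.60: home furniture, under $250.00 → 0% → $0.00
Paperback novel $9.59: books and periodicals → 5.5% → $0.53
Nightstand $185.14: home furniture, under $250.00 → 0% → $0.00
Dresser $237.75: home furniture, under $250.00 → 0% → $0.00
Bookshelf $276.65: home furniture, $250.00 or more → 9.25% → $25.59
Bottle of merlot $21.08: beer, wine and spirits → 10% → $2.11
Graphic novel $21.63: books and periodicals → 5.5% → $1.19
Action figure $14.98: children's toys → 7% → $1.05
Jigsaw puzzle (1000 pc) $13.97: children's toys → 7% → $0.98
Dish soap $7.50: all other goods → 3.5% → $0.26
Cookbook $24.21: books and periodicals → 5.5% → $1.33
Card game $8.29: children's toys → 7% → $0.58
Total tax = $0.53 + $25.59 + $2.11 + $1.19 + $1.05 + $0.98 + $0.26 + $1.33 + $0.58 = $33.62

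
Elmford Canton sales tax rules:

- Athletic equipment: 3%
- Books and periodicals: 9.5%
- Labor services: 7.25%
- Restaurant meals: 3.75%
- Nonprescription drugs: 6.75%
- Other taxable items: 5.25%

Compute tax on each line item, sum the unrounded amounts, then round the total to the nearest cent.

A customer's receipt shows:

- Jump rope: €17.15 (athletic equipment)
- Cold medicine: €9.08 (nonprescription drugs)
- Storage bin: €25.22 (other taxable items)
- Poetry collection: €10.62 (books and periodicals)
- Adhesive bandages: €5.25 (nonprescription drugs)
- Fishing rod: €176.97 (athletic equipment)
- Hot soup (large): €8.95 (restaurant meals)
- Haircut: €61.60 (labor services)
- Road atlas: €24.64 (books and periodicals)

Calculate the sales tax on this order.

Jump rope €17.15: athletic equipment → 3% → €0.5145
Cold medicine €9.08: nonprescription drugs → 6.75% → €0.6129
Storage bin €25.22: other taxable items → 5.25% → €1.32405
Poetry collection €10.62: books and periodicals → 9.5% → €1.0089
Adhesive bandages €5.25: nonprescription drugs → 6.75% → €0.354375
Fishing rod €176.97: athletic equipment → 3% → €5.3091
Hot soup (large) €8.95: restaurant meals → 3.75% → €0.335625
Haircut €61.60: labor services → 7.25% → €4.466
Road atlas €24.64: books and periodicals → 9.5% → €2.3408
Unrounded tax sum = €16.26625 → €16.27

€16.27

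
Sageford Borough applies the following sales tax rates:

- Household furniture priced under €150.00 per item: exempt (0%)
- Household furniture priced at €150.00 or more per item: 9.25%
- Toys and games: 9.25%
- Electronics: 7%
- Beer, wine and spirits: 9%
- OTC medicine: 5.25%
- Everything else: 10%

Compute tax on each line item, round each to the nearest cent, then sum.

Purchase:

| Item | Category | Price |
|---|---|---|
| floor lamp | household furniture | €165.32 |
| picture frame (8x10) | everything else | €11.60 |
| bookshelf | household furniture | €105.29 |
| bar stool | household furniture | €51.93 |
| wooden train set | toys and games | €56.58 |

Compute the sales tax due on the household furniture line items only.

€15.29

Floor lamp €165.32: household furniture, €150.00 or more → 9.25% → €15.29
Bookshelf €105.29: household furniture, under €150.00 → 0% → €0.00
Bar stool €51.93: household furniture, under €150.00 → 0% → €0.00
Tax on household furniture = €15.29 + €0.00 + €0.00 = €15.29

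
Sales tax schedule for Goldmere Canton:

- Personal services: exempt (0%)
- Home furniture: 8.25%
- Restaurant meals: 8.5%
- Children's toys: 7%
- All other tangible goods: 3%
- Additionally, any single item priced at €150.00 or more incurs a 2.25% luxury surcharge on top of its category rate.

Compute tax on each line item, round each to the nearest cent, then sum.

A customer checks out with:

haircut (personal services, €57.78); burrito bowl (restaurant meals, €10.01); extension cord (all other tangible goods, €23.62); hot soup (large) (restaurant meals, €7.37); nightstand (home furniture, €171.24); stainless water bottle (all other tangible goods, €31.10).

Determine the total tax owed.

€21.10

Haircut €57.78: personal services → 0% → €0.00
Burrito bowl €10.01: restaurant meals → 8.5% → €0.85
Extension cord €23.62: all other tangible goods → 3% → €0.71
Hot soup (large) €7.37: restaurant meals → 8.5% → €0.63
Nightstand €171.24: home furniture → 8.25% + 2.25% surcharge = 10.5% → €17.98
Stainless water bottle €31.10: all other tangible goods → 3% → €0.93
Total tax = €0.85 + €0.71 + €0.63 + €17.98 + €0.93 = €21.10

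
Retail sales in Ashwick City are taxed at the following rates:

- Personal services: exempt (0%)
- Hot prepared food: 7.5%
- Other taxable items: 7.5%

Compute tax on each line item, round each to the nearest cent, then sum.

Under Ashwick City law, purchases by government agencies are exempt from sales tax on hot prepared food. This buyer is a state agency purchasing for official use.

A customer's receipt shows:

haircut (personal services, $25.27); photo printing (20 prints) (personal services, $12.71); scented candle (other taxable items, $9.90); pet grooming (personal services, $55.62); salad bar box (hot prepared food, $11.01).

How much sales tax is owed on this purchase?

Haircut $25.27: personal services → 0% → $0.00
Photo printing (20 prints) $12.71: personal services → 0% → $0.00
Scented candle $9.90: other taxable items → 7.5% → $0.74
Pet grooming $55.62: personal services → 0% → $0.00
Salad bar box $11.01: hot prepared food, buyer-exempt → 0% → $0.00
Total tax = $0.74

$0.74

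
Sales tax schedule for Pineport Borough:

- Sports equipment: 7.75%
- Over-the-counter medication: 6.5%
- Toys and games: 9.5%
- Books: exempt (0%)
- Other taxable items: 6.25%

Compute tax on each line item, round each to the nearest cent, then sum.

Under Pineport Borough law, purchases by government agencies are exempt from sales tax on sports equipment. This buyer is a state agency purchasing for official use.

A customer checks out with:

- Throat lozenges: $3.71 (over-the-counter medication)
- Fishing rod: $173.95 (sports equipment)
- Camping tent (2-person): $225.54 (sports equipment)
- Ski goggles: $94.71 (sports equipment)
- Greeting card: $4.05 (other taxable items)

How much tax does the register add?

$0.49

Throat lozenges $3.71: over-the-counter medication → 6.5% → $0.24
Fishing rod $173.95: sports equipment, buyer-exempt → 0% → $0.00
Camping tent (2-person) $225.54: sports equipment, buyer-exempt → 0% → $0.00
Ski goggles $94.71: sports equipment, buyer-exempt → 0% → $0.00
Greeting card $4.05: other taxable items → 6.25% → $0.25
Total tax = $0.24 + $0.25 = $0.49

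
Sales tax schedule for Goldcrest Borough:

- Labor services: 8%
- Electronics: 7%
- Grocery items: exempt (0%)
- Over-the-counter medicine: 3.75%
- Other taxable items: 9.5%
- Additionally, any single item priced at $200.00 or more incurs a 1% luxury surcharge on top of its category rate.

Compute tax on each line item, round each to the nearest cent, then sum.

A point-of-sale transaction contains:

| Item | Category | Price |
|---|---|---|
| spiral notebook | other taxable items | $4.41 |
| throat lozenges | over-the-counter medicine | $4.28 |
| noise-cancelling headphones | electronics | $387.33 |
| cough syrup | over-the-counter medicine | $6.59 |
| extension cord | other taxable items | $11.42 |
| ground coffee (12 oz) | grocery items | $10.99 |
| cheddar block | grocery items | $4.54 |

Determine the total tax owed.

$32.90

Spiral notebook $4.41: other taxable items → 9.5% → $0.42
Throat lozenges $4.28: over-the-counter medicine → 3.75% → $0.16
Noise-cancelling headphones $387.33: electronics → 7% + 1% surcharge = 8% → $30.99
Cough syrup $6.59: over-the-counter medicine → 3.75% → $0.25
Extension cord $11.42: other taxable items → 9.5% → $1.08
Ground coffee (12 oz) $10.99: grocery items → 0% → $0.00
Cheddar block $4.54: grocery items → 0% → $0.00
Total tax = $0.42 + $0.16 + $30.99 + $0.25 + $1.08 = $32.90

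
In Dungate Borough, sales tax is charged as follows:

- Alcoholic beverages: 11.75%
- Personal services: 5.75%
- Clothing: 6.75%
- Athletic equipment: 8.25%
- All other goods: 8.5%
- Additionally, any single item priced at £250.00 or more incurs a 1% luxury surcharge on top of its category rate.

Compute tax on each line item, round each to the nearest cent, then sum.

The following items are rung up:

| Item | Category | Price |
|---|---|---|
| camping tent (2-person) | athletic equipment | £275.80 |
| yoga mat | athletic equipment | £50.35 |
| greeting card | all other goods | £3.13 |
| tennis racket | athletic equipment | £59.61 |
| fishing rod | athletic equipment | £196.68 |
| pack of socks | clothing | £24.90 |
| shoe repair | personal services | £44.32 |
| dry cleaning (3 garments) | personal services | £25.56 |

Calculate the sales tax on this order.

£56.78

Camping tent (2-person) £275.80: athletic equipment → 8.25% + 1% surcharge = 9.25% → £25.51
Yoga mat £50.35: athletic equipment → 8.25% → £4.15
Greeting card £3.13: all other goods → 8.5% → £0.27
Tennis racket £59.61: athletic equipment → 8.25% → £4.92
Fishing rod £196.68: athletic equipment → 8.25% → £16.23
Pack of socks £24.90: clothing → 6.75% → £1.68
Shoe repair £44.32: personal services → 5.75% → £2.55
Dry cleaning (3 garments) £25.56: personal services → 5.75% → £1.47
Total tax = £25.51 + £4.15 + £0.27 + £4.92 + £16.23 + £1.68 + £2.55 + £1.47 = £56.78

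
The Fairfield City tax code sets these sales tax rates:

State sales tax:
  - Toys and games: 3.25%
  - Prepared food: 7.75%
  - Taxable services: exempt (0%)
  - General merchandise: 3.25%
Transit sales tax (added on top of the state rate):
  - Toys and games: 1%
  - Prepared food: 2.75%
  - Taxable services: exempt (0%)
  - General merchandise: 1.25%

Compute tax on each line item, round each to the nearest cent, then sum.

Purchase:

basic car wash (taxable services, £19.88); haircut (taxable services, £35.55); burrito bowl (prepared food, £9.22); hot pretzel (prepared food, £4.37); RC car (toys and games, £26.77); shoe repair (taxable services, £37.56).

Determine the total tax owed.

£2.57

Basic car wash £19.88: taxable services → 0% + 0% transit = 0% → £0.00
Haircut £35.55: taxable services → 0% + 0% transit = 0% → £0.00
Burrito bowl £9.22: prepared food → 7.75% + 2.75% transit = 10.5% → £0.97
Hot pretzel £4.37: prepared food → 7.75% + 2.75% transit = 10.5% → £0.46
RC car £26.77: toys and games → 3.25% + 1% transit = 4.25% → £1.14
Shoe repair £37.56: taxable services → 0% + 0% transit = 0% → £0.00
Total tax = £0.97 + £0.46 + £1.14 = £2.57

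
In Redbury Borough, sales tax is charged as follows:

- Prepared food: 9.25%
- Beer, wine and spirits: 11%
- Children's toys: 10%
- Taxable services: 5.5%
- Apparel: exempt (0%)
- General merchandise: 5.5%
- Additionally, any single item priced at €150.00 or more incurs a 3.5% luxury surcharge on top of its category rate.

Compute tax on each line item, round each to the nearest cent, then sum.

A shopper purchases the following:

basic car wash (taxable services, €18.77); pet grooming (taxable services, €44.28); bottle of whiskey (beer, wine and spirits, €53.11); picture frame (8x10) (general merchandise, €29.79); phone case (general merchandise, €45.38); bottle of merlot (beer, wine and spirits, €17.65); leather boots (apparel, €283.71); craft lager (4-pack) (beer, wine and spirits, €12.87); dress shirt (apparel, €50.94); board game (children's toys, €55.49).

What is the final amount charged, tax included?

Basic car wash €18.77: taxable services → 5.5% → €1.03
Pet grooming €44.28: taxable services → 5.5% → €2.44
Bottle of whiskey €53.11: beer, wine and spirits → 11% → €5.84
Picture frame (8x10) €29.79: general merchandise → 5.5% → €1.64
Phone case €45.38: general merchandise → 5.5% → €2.50
Bottle of merlot €17.65: beer, wine and spirits → 11% → €1.94
Leather boots €283.71: apparel → 0% + 3.5% surcharge = 3.5% → €9.93
Craft lager (4-pack) €12.87: beer, wine and spirits → 11% → €1.42
Dress shirt €50.94: apparel → 0% → €0.00
Board game €55.49: children's toys → 10% → €5.55
Subtotal = €611.99; tax = €32.29; total due = €644.28

€644.28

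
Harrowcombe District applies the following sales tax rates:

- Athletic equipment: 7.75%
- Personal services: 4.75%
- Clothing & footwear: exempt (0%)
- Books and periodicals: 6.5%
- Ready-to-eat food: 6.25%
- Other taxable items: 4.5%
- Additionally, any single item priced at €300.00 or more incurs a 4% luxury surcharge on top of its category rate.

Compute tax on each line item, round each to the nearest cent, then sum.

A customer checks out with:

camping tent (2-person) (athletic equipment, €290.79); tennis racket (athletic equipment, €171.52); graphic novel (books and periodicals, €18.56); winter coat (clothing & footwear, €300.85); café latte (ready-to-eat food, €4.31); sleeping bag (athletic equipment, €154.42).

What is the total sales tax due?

€61.31

Camping tent (2-person) €290.79: athletic equipment → 7.75% → €22.54
Tennis racket €171.52: athletic equipment → 7.75% → €13.29
Graphic novel €18.56: books and periodicals → 6.5% → €1.21
Winter coat €300.85: clothing & footwear → 0% + 4% surcharge = 4% → €12.03
Café latte €4.31: ready-to-eat food → 6.25% → €0.27
Sleeping bag €154.42: athletic equipment → 7.75% → €11.97
Total tax = €22.54 + €13.29 + €1.21 + €12.03 + €0.27 + €11.97 = €61.31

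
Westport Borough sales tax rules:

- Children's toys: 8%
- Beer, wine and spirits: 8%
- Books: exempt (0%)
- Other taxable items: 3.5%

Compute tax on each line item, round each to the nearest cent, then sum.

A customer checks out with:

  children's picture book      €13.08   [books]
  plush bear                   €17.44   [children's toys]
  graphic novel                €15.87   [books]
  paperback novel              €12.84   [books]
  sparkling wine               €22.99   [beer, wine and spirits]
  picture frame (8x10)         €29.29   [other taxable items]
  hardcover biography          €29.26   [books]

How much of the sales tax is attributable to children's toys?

Plush bear €17.44: children's toys → 8% → €1.40
Tax on children's toys = €1.40

€1.40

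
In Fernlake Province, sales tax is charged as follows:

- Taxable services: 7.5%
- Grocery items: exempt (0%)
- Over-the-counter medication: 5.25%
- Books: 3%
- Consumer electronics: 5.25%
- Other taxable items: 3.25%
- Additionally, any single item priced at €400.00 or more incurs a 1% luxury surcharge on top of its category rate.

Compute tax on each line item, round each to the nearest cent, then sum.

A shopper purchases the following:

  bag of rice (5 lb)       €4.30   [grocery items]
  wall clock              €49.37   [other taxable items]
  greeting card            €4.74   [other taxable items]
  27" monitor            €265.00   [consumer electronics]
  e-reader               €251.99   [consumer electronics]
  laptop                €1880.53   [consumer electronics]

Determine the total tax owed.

€146.42

Bag of rice (5 lb) €4.30: grocery items → 0% → €0.00
Wall clock €49.37: other taxable items → 3.25% → €1.60
Greeting card €4.74: other taxable items → 3.25% → €0.15
27" monitor €265.00: consumer electronics → 5.25% → €13.91
E-reader €251.99: consumer electronics → 5.25% → €13.23
Laptop €1880.53: consumer electronics → 5.25% + 1% surcharge = 6.25% → €117.53
Total tax = €1.60 + €0.15 + €13.91 + €13.23 + €117.53 = €146.42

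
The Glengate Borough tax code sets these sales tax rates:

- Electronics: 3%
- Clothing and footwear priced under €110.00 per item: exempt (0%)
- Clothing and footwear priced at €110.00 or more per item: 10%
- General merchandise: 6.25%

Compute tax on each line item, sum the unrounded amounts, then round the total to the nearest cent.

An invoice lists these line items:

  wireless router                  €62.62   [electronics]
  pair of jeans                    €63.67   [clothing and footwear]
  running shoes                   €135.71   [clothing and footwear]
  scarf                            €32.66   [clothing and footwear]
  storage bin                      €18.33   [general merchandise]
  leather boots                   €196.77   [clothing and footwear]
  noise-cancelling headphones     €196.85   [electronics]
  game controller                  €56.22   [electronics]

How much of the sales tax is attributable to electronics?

Wireless router €62.62: electronics → 3% → €1.8786
Noise-cancelling headphones €196.85: electronics → 3% → €5.9055
Game controller €56.22: electronics → 3% → €1.6866
Tax on electronics: unrounded sum = €9.4707 → €9.47

€9.47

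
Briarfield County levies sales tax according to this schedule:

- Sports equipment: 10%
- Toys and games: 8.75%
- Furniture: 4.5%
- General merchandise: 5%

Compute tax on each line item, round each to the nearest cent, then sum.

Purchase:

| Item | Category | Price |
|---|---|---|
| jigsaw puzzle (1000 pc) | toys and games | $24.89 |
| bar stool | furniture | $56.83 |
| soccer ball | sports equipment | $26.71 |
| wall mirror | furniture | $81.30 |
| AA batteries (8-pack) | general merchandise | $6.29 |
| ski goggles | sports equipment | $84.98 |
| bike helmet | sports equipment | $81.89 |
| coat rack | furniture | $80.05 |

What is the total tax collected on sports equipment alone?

Soccer ball $26.71: sports equipment → 10% → $2.67
Ski goggles $84.98: sports equipment → 10% → $8.50
Bike helmet $81.89: sports equipment → 10% → $8.19
Tax on sports equipment = $2.67 + $8.50 + $8.19 = $19.36

$19.36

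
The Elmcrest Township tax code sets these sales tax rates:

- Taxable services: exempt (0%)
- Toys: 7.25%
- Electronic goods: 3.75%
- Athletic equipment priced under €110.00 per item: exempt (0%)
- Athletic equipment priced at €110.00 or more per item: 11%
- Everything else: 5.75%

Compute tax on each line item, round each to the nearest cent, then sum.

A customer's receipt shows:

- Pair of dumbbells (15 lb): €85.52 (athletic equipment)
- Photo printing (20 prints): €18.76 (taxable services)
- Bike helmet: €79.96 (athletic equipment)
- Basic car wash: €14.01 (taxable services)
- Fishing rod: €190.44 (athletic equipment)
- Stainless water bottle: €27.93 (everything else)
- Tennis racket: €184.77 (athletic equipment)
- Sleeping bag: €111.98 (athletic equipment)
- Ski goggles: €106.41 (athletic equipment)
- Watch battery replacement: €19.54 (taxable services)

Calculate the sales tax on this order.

Pair of dumbbells (15 lb) €85.52: athletic equipment, under €110.00 → 0% → €0.00
Photo printing (20 prints) €18.76: taxable services → 0% → €0.00
Bike helmet €79.96: athletic equipment, under €110.00 → 0% → €0.00
Basic car wash €14.01: taxable services → 0% → €0.00
Fishing rod €190.44: athletic equipment, €110.00 or more → 11% → €20.95
Stainless water bottle €27.93: everything else → 5.75% → €1.61
Tennis racket €184.77: athletic equipment, €110.00 or more → 11% → €20.32
Sleeping bag €111.98: athletic equipment, €110.00 or more → 11% → €12.32
Ski goggles €106.41: athletic equipment, under €110.00 → 0% → €0.00
Watch battery replacement €19.54: taxable services → 0% → €0.00
Total tax = €20.95 + €1.61 + €20.32 + €12.32 = €55.20

€55.20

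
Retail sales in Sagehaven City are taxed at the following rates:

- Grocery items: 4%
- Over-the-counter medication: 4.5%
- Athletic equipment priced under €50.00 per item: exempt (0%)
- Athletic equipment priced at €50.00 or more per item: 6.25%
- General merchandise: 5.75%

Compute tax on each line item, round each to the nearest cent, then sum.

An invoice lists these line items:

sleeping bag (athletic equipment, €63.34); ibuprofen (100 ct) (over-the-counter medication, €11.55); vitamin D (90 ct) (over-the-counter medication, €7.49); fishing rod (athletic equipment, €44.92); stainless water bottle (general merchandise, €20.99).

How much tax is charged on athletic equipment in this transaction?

€3.96

Sleeping bag €63.34: athletic equipment, €50.00 or more → 6.25% → €3.96
Fishing rod €44.92: athletic equipment, under €50.00 → 0% → €0.00
Tax on athletic equipment = €3.96 + €0.00 = €3.96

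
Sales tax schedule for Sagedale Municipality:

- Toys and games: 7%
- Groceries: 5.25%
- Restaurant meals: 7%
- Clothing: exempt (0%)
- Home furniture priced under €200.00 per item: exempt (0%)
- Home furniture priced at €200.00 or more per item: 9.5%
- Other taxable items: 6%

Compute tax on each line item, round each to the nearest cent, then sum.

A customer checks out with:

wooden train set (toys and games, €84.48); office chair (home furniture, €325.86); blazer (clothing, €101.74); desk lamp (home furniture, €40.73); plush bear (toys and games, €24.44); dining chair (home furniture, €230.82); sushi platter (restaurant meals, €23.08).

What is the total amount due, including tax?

Wooden train set €84.48: toys and games → 7% → €5.91
Office chair €325.86: home furniture, €200.00 or more → 9.5% → €30.96
Blazer €101.74: clothing → 0% → €0.00
Desk lamp €40.73: home furniture, under €200.00 → 0% → €0.00
Plush bear €24.44: toys and games → 7% → €1.71
Dining chair €230.82: home furniture, €200.00 or more → 9.5% → €21.93
Sushi platter €23.08: restaurant meals → 7% → €1.62
Subtotal = €831.15; tax = €62.13; total due = €893.28

€893.28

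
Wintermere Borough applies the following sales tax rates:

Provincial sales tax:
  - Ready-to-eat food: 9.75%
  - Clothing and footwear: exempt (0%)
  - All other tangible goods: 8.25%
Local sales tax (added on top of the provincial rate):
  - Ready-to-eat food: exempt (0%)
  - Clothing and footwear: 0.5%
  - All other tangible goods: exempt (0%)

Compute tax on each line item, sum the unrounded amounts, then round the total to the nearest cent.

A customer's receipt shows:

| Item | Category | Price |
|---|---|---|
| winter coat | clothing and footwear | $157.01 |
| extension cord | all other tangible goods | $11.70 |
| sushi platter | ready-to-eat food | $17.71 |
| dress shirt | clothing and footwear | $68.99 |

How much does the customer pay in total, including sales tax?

Winter coat $157.01: clothing and footwear → 0% + 0.5% local = 0.5% → $0.78505
Extension cord $11.70: all other tangible goods → 8.25% + 0% local = 8.25% → $0.96525
Sushi platter $17.71: ready-to-eat food → 9.75% + 0% local = 9.75% → $1.726725
Dress shirt $68.99: clothing and footwear → 0% + 0.5% local = 0.5% → $0.34495
Subtotal = $255.41; unrounded tax = $3.821975 → $3.82; total due = $259.23

$259.23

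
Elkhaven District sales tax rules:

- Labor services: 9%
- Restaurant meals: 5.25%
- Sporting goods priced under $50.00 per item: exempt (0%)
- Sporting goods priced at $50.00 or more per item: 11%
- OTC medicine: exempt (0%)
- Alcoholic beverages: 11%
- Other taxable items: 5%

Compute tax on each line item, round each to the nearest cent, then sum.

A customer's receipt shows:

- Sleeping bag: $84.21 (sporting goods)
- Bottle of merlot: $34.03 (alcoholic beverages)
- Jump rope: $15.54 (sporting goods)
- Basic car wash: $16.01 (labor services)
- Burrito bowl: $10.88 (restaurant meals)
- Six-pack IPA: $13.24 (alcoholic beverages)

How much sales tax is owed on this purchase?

$16.47

Sleeping bag $84.21: sporting goods, $50.00 or more → 11% → $9.26
Bottle of merlot $34.03: alcoholic beverages → 11% → $3.74
Jump rope $15.54: sporting goods, under $50.00 → 0% → $0.00
Basic car wash $16.01: labor services → 9% → $1.44
Burrito bowl $10.88: restaurant meals → 5.25% → $0.57
Six-pack IPA $13.24: alcoholic beverages → 11% → $1.46
Total tax = $9.26 + $3.74 + $1.44 + $0.57 + $1.46 = $16.47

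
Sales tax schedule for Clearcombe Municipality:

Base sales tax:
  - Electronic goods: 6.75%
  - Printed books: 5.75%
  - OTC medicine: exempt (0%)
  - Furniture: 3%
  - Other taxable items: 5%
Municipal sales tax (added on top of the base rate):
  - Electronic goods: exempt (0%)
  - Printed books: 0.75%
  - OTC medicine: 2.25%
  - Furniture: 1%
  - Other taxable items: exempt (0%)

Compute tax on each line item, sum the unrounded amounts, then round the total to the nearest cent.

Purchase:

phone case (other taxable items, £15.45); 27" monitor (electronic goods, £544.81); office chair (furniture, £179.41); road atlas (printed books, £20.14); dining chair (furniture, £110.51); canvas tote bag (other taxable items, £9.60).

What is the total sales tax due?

Phone case £15.45: other taxable items → 5% + 0% municipal = 5% → £0.7725
27" monitor £544.81: electronic goods → 6.75% + 0% municipal = 6.75% → £36.774675
Office chair £179.41: furniture → 3% + 1% municipal = 4% → £7.1764
Road atlas £20.14: printed books → 5.75% + 0.75% municipal = 6.5% → £1.3091
Dining chair £110.51: furniture → 3% + 1% municipal = 4% → £4.4204
Canvas tote bag £9.60: other taxable items → 5% + 0% municipal = 5% → £0.48
Unrounded tax sum = £50.933075 → £50.93

£50.93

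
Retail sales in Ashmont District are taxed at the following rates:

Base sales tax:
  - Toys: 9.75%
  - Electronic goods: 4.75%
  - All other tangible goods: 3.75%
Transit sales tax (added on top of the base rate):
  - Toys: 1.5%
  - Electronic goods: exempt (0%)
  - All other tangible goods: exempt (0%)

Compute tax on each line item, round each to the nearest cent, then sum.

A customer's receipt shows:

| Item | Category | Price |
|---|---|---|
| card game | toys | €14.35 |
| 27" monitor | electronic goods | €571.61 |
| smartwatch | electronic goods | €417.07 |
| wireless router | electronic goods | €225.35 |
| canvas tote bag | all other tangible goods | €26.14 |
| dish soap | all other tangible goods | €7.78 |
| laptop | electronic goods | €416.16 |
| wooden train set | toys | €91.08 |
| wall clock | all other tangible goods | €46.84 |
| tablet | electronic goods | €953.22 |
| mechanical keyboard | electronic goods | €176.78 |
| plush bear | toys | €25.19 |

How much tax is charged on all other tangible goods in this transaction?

€3.03

Canvas tote bag €26.14: all other tangible goods → 3.75% + 0% transit = 3.75% → €0.98
Dish soap €7.78: all other tangible goods → 3.75% + 0% transit = 3.75% → €0.29
Wall clock €46.84: all other tangible goods → 3.75% + 0% transit = 3.75% → €1.76
Tax on all other tangible goods = €0.98 + €0.29 + €1.76 = €3.03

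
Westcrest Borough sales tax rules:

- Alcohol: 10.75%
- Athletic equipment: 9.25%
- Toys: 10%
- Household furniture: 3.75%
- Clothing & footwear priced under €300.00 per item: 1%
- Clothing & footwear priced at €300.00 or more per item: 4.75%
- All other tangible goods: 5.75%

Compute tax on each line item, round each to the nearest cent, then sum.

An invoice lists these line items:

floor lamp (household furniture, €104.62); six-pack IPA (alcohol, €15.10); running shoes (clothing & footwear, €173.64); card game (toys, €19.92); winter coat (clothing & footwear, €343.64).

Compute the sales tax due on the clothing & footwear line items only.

Running shoes €173.64: clothing & footwear, under €300.00 → 1% → €1.74
Winter coat €343.64: clothing & footwear, €300.00 or more → 4.75% → €16.32
Tax on clothing & footwear = €1.74 + €16.32 = €18.06

€18.06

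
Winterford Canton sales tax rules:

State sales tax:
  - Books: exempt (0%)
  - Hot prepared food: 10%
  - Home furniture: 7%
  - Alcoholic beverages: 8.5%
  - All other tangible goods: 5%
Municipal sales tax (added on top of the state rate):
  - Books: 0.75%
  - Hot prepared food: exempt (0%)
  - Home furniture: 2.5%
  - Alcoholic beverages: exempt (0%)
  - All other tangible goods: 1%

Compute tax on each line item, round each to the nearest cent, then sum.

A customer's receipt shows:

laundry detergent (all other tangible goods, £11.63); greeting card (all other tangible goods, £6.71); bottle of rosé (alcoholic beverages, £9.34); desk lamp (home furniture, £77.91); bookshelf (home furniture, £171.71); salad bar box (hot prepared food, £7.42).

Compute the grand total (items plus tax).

Laundry detergent £11.63: all other tangible goods → 5% + 1% municipal = 6% → £0.70
Greeting card £6.71: all other tangible goods → 5% + 1% municipal = 6% → £0.40
Bottle of rosé £9.34: alcoholic beverages → 8.5% + 0% municipal = 8.5% → £0.79
Desk lamp £77.91: home furniture → 7% + 2.5% municipal = 9.5% → £7.40
Bookshelf £171.71: home furniture → 7% + 2.5% municipal = 9.5% → £16.31
Salad bar box £7.42: hot prepared food → 10% + 0% municipal = 10% → £0.74
Subtotal = £284.72; tax = £26.34; total due = £311.06

£311.06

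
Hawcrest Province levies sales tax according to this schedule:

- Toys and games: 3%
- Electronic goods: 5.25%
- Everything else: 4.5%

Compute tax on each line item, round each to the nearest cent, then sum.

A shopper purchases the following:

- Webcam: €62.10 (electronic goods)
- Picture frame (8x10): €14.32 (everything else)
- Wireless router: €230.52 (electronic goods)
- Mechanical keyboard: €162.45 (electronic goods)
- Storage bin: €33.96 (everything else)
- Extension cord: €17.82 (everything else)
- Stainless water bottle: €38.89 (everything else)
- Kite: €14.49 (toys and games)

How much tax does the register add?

€29.04

Webcam €62.10: electronic goods → 5.25% → €3.26
Picture frame (8x10) €14.32: everything else → 4.5% → €0.64
Wireless router €230.52: electronic goods → 5.25% → €12.10
Mechanical keyboard €162.45: electronic goods → 5.25% → €8.53
Storage bin €33.96: everything else → 4.5% → €1.53
Extension cord €17.82: everything else → 4.5% → €0.80
Stainless water bottle €38.89: everything else → 4.5% → €1.75
Kite €14.49: toys and games → 3% → €0.43
Total tax = €3.26 + €0.64 + €12.10 + €8.53 + €1.53 + €0.80 + €1.75 + €0.43 = €29.04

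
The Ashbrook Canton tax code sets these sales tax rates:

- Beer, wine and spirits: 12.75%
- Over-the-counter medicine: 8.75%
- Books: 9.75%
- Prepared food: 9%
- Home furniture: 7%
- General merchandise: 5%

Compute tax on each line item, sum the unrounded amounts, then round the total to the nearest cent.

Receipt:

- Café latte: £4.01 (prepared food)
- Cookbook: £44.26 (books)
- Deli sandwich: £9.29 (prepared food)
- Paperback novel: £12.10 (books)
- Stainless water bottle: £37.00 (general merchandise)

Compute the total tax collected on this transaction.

Café latte £4.01: prepared food → 9% → £0.3609
Cookbook £44.26: books → 9.75% → £4.31535
Deli sandwich £9.29: prepared food → 9% → £0.8361
Paperback novel £12.10: books → 9.75% → £1.17975
Stainless water bottle £37.00: general merchandise → 5% → £1.85
Unrounded tax sum = £8.5421 → £8.54

£8.54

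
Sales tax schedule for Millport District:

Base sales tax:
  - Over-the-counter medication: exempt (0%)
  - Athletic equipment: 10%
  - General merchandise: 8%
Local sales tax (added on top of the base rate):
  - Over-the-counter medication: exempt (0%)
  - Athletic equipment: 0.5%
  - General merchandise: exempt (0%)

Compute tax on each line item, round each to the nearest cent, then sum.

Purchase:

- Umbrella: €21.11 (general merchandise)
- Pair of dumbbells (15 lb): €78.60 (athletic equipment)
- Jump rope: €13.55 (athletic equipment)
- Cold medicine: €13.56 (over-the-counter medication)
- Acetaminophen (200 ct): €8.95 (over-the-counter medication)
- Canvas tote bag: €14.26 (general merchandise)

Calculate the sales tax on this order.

Umbrella €21.11: general merchandise → 8% + 0% local = 8% → €1.69
Pair of dumbbells (15 lb) €78.60: athletic equipment → 10% + 0.5% local = 10.5% → €8.25
Jump rope €13.55: athletic equipment → 10% + 0.5% local = 10.5% → €1.42
Cold medicine €13.56: over-the-counter medication → 0% + 0% local = 0% → €0.00
Acetaminophen (200 ct) €8.95: over-the-counter medication → 0% + 0% local = 0% → €0.00
Canvas tote bag €14.26: general merchandise → 8% + 0% local = 8% → €1.14
Total tax = €1.69 + €8.25 + €1.42 + €1.14 = €12.50

€12.50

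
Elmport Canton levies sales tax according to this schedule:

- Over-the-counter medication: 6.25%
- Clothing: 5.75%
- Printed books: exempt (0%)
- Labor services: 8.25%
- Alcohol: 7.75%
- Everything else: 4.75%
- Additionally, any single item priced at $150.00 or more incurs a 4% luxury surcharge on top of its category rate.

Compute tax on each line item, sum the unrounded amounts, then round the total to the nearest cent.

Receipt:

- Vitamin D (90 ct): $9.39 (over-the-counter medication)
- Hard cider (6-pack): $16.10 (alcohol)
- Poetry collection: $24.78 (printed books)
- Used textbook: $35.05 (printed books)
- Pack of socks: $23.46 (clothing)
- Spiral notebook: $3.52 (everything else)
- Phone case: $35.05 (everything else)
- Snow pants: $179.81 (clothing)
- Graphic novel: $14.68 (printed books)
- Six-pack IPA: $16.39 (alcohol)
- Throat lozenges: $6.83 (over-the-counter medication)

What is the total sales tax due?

$24.24

Vitamin D (90 ct) $9.39: over-the-counter medication → 6.25% → $0.586875
Hard cider (6-pack) $16.10: alcohol → 7.75% → $1.24775
Poetry collection $24.78: printed books → 0% → $0.00
Used textbook $35.05: printed books → 0% → $0.00
Pack of socks $23.46: clothing → 5.75% → $1.34895
Spiral notebook $3.52: everything else → 4.75% → $0.1672
Phone case $35.05: everything else → 4.75% → $1.664875
Snow pants $179.81: clothing → 5.75% + 4% surcharge = 9.75% → $17.531475
Graphic novel $14.68: printed books → 0% → $0.00
Six-pack IPA $16.39: alcohol → 7.75% → $1.270225
Throat lozenges $6.83: over-the-counter medication → 6.25% → $0.426875
Unrounded tax sum = $24.244225 → $24.24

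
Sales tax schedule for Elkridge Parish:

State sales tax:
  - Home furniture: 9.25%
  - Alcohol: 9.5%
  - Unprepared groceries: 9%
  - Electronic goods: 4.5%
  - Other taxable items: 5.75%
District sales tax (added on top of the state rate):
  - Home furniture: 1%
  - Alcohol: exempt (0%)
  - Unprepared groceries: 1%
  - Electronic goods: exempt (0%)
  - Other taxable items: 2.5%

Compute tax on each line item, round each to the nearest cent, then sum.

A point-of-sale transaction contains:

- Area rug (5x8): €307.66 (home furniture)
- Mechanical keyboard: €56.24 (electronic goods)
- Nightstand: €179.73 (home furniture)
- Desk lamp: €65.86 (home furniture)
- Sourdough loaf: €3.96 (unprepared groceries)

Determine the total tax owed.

€59.64

Area rug (5x8) €307.66: home furniture → 9.25% + 1% district = 10.25% → €31.54
Mechanical keyboard €56.24: electronic goods → 4.5% + 0% district = 4.5% → €2.53
Nightstand €179.73: home furniture → 9.25% + 1% district = 10.25% → €18.42
Desk lamp €65.86: home furniture → 9.25% + 1% district = 10.25% → €6.75
Sourdough loaf €3.96: unprepared groceries → 9% + 1% district = 10% → €0.40
Total tax = €31.54 + €2.53 + €18.42 + €6.75 + €0.40 = €59.64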